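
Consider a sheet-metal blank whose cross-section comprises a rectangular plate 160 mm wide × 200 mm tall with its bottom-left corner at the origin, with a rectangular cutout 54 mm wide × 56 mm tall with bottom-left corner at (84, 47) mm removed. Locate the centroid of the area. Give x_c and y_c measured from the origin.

Part | A | x̄ᵢ | ȳᵢ | A·x̄ᵢ | A·ȳᵢ
plate | 32000.00 | 80.00 | 100.00 | 2560000.00 | 3200000.00
hole | -3024.00 | 111.00 | 75.00 | -335664.00 | -226800.00
Σ | 28976.00 |  |  | 2224336.00 | 2973200.00
x_c = 2224336.00 / 28976.00 = 76.76 mm
y_c = 2973200.00 / 28976.00 = 102.61 mm

x_c = 76.76 mm, y_c = 102.61 mm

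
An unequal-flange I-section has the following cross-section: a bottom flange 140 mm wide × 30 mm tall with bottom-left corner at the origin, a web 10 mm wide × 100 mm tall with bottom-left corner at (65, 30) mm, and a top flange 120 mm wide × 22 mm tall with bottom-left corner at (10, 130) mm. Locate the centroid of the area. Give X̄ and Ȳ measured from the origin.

X̄ = 70.00 mm, Ȳ = 65.72 mm

bottom flange: A = 140 × 30 = 4200.00, centroid at (70.00, 15.00).
web: A = 10 × 100 = 1000.00, centroid at (70.00, 80.00).
top flange: A = 120 × 22 = 2640.00, centroid at (70.00, 141.00).
ΣA = 7840.00 mm²
ΣAX̄ = (4200.00)(70.00) + (1000.00)(70.00) + (2640.00)(70.00) = 548800.00 mm³
ΣAȲ = (4200.00)(15.00) + (1000.00)(80.00) + (2640.00)(141.00) = 515240.00 mm³
X̄ = 548800.00 / 7840.00 = 70.00 mm
Ȳ = 515240.00 / 7840.00 = 65.72 mm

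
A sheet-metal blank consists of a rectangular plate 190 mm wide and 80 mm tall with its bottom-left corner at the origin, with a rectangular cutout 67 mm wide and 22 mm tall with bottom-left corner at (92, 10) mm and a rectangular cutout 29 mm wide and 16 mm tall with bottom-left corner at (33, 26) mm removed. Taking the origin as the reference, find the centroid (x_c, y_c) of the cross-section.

Part | A | x̄ᵢ | ȳᵢ | A·x̄ᵢ | A·ȳᵢ
plate | 15200.00 | 95.00 | 40.00 | 1444000.00 | 608000.00
hole 1 | -1474.00 | 125.50 | 21.00 | -184987.00 | -30954.00
hole 2 | -464.00 | 47.50 | 34.00 | -22040.00 | -15776.00
Σ | 13262.00 |  |  | 1236973.00 | 561270.00
x_c = 1236973.00 / 13262.00 = 93.27 mm
y_c = 561270.00 / 13262.00 = 42.32 mm

x_c = 93.27 mm, y_c = 42.32 mm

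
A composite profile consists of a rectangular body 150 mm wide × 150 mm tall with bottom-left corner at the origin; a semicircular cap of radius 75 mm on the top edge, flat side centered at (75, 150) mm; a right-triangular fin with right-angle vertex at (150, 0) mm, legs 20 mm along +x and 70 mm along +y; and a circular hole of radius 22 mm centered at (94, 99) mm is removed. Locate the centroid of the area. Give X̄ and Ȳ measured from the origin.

rectangular body: A = 150 × 150 = 22500.00, centroid at (75.00, 75.00).
semicircular top: A = ½π·75² = 8835.73, centroid at (75.00, 181.83).
triangular fin: A = ½·20·70 = 700.00, centroid at (156.67, 23.33).
hole: A = −π·22² = -1520.53, centroid at (94.00, 99.00).
ΣA = 30515.20 mm², ΣAX̄ = 2316916.47 mm³, ΣAȲ = 3159910.18 mm³.
X̄ = 2316916.47/30515.20 = 75.93 mm; Ȳ = 3159910.18/30515.20 = 103.55 mm.

X̄ = 75.93 mm, Ȳ = 103.55 mm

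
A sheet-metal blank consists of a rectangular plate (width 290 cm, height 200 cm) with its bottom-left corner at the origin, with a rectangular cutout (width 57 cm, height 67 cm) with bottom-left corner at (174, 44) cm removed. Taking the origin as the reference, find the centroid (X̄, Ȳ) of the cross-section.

X̄ = 140.95 cm, Ȳ = 101.59 cm

Part | A | x̄ᵢ | ȳᵢ | A·x̄ᵢ | A·ȳᵢ
plate | 58000.00 | 145.00 | 100.00 | 8410000.00 | 5800000.00
hole | -3819.00 | 202.50 | 77.50 | -773347.50 | -295972.50
Σ | 54181.00 |  |  | 7636652.50 | 5504027.50
X̄ = 7636652.50 / 54181.00 = 140.95 cm
Ȳ = 5504027.50 / 54181.00 = 101.59 cm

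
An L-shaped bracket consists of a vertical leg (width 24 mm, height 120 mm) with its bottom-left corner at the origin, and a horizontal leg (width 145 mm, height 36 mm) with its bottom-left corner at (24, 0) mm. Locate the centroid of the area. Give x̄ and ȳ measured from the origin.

vertical leg: A = 24 × 120 = 2880.00, centroid at (12.00, 60.00).
horizontal leg: A = 145 × 36 = 5220.00, centroid at (96.50, 18.00).
ΣA = 8100.00 mm²
ΣAx̄ = (2880.00)(12.00) + (5220.00)(96.50) = 538290.00 mm³
ΣAȳ = (2880.00)(60.00) + (5220.00)(18.00) = 266760.00 mm³
x̄ = 538290.00 / 8100.00 = 66.46 mm
ȳ = 266760.00 / 8100.00 = 32.93 mm

x̄ = 66.46 mm, ȳ = 32.93 mm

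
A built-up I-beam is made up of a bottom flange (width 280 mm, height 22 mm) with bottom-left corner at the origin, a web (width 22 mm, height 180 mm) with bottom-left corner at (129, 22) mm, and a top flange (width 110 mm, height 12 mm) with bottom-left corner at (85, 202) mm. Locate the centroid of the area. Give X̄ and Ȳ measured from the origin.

bottom flange: A = 280 × 22 = 6160.00, centroid at (140.00, 11.00).
web: A = 22 × 180 = 3960.00, centroid at (140.00, 112.00).
top flange: A = 110 × 12 = 1320.00, centroid at (140.00, 208.00).
ΣA = 11440.00 mm², ΣAX̄ = 1601600.00 mm³, ΣAȲ = 785840.00 mm³.
X̄ = 1601600.00/11440.00 = 140.00 mm; Ȳ = 785840.00/11440.00 = 68.69 mm.

X̄ = 140.00 mm, Ȳ = 68.69 mm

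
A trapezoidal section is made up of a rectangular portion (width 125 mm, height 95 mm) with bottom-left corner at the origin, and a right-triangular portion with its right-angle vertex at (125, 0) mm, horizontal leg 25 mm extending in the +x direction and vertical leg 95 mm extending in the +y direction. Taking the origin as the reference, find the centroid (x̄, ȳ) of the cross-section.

Part | A | x̄ᵢ | ȳᵢ | A·x̄ᵢ | A·ȳᵢ
rectangular portion | 11875.00 | 62.50 | 47.50 | 742187.50 | 564062.50
triangular portion | 1187.50 | 133.33 | 31.67 | 158333.33 | 37604.17
Σ | 13062.50 |  |  | 900520.83 | 601666.67
x̄ = 900520.83 / 13062.50 = 68.94 mm
ȳ = 601666.67 / 13062.50 = 46.06 mm

x̄ = 68.94 mm, ȳ = 46.06 mm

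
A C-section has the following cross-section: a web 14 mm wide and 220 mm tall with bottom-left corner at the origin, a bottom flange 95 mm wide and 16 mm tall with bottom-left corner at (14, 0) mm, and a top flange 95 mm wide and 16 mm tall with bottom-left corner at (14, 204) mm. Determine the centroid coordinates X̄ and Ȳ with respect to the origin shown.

Part | A | x̄ᵢ | ȳᵢ | A·x̄ᵢ | A·ȳᵢ
web | 3080.00 | 7.00 | 110.00 | 21560.00 | 338800.00
bottom flange | 1520.00 | 61.50 | 8.00 | 93480.00 | 12160.00
top flange | 1520.00 | 61.50 | 212.00 | 93480.00 | 322240.00
Σ | 6120.00 |  |  | 208520.00 | 673200.00
X̄ = 208520.00 / 6120.00 = 34.07 mm
Ȳ = 673200.00 / 6120.00 = 110.00 mm

X̄ = 34.07 mm, Ȳ = 110.00 mm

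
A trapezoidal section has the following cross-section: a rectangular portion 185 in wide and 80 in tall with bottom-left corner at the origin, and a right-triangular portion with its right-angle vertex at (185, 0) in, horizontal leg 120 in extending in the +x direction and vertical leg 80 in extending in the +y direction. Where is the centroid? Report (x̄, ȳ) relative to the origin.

rectangular portion: A = 185 × 80 = 14800.00, centroid at (92.50, 40.00).
triangular portion: A = ½·120·80 = 4800.00, centroid at (225.00, 26.67).
ΣA = 19600.00 in², ΣAx̄ = 2449000.00 in³, ΣAȳ = 720000.00 in³.
x̄ = 2449000.00/19600.00 = 124.95 in; ȳ = 720000.00/19600.00 = 36.73 in.

x̄ = 124.95 in, ȳ = 36.73 in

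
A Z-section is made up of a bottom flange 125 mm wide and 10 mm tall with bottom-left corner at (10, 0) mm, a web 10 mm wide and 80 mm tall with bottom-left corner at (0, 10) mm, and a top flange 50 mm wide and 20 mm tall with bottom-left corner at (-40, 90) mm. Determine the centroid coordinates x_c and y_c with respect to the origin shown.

bottom flange: A = 125 × 10 = 1250.00, centroid at (72.50, 5.00).
web: A = 10 × 80 = 800.00, centroid at (5.00, 50.00).
top flange: A = 50 × 20 = 1000.00, centroid at (-15.00, 100.00).
ΣA = 3050.00 mm², ΣAx_c = 79625.00 mm³, ΣAy_c = 146250.00 mm³.
x_c = 79625.00/3050.00 = 26.11 mm; y_c = 146250.00/3050.00 = 47.95 mm.

x_c = 26.11 mm, y_c = 47.95 mm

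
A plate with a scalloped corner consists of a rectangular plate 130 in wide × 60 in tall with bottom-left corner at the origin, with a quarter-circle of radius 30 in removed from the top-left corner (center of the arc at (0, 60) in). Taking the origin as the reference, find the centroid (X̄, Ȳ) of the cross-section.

Part | A | x̄ᵢ | ȳᵢ | A·x̄ᵢ | A·ȳᵢ
plate | 7800.00 | 65.00 | 30.00 | 507000.00 | 234000.00
removed quarter-circle | -706.86 | 12.73 | 47.27 | -9000.00 | -33411.50
Σ | 7093.14 |  |  | 498000.00 | 200588.50
X̄ = 498000.00 / 7093.14 = 70.21 in
Ȳ = 200588.50 / 7093.14 = 28.28 in

X̄ = 70.21 in, Ȳ = 28.28 in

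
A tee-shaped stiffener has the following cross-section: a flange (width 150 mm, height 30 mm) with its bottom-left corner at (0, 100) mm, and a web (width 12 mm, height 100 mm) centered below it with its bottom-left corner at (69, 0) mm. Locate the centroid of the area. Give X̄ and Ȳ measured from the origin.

web: A = 12 × 100 = 1200.00, centroid at (75.00, 50.00).
flange: A = 150 × 30 = 4500.00, centroid at (75.00, 115.00).
ΣA = 5700.00 mm², ΣAX̄ = 427500.00 mm³, ΣAȲ = 577500.00 mm³.
X̄ = 427500.00/5700.00 = 75.00 mm; Ȳ = 577500.00/5700.00 = 101.32 mm.

X̄ = 75.00 mm, Ȳ = 101.32 mm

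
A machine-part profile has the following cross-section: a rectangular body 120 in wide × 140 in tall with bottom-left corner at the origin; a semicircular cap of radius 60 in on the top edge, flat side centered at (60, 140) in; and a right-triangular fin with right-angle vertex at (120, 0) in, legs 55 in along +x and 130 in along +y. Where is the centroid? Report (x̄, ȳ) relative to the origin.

rectangular body: A = 120 × 140 = 16800.00, centroid at (60.00, 70.00).
semicircular top: A = ½π·60² = 5654.87, centroid at (60.00, 165.46).
triangular fin: A = ½·55·130 = 3575.00, centroid at (138.33, 43.33).
ΣA = 26029.87 in², ΣAx̄ = 1841833.67 in³, ΣAȳ = 2266598.02 in³.
x̄ = 1841833.67/26029.87 = 70.76 in; ȳ = 2266598.02/26029.87 = 87.08 in.

x̄ = 70.76 in, ȳ = 87.08 in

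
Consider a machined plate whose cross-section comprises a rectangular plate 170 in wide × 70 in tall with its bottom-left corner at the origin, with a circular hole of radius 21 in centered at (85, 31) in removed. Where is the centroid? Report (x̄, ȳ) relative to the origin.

plate: A = 170 × 70 = 11900.00, centroid at (85.00, 35.00).
hole: A = −π·21² = -1385.44, centroid at (85.00, 31.00).
ΣA = 10514.56 in², ΣAx̄ = 893737.40 in³, ΣAȳ = 373551.29 in³.
x̄ = 893737.40/10514.56 = 85.00 in; ȳ = 373551.29/10514.56 = 35.53 in.

x̄ = 85.00 in, ȳ = 35.53 in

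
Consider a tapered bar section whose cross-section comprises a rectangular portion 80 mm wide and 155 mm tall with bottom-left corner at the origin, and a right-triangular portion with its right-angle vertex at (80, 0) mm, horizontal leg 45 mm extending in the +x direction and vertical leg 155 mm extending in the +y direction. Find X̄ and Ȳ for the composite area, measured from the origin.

rectangular portion: A = 80 × 155 = 12400.00, centroid at (40.00, 77.50).
triangular portion: A = ½·45·155 = 3487.50, centroid at (95.00, 51.67).
ΣA = 15887.50 mm², ΣAX̄ = 827312.50 mm³, ΣAȲ = 1141187.50 mm³.
X̄ = 827312.50/15887.50 = 52.07 mm; Ȳ = 1141187.50/15887.50 = 71.83 mm.

X̄ = 52.07 mm, Ȳ = 71.83 mm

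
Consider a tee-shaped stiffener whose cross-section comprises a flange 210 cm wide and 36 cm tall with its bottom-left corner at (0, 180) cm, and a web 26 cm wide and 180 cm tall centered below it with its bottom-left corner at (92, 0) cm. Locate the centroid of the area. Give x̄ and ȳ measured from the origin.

web: A = 26 × 180 = 4680.00, centroid at (105.00, 90.00).
flange: A = 210 × 36 = 7560.00, centroid at (105.00, 198.00).
ΣA = 12240.00 cm², ΣAx̄ = 1285200.00 cm³, ΣAȳ = 1918080.00 cm³.
x̄ = 1285200.00/12240.00 = 105.00 cm; ȳ = 1918080.00/12240.00 = 156.71 cm.

x̄ = 105.00 cm, ȳ = 156.71 cm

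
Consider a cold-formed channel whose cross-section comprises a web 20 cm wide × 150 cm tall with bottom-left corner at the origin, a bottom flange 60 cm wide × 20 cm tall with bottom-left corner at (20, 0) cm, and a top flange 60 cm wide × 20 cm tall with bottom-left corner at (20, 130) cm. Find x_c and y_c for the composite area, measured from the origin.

x_c = 27.78 cm, y_c = 75.00 cm

web: A = 20 × 150 = 3000.00, centroid at (10.00, 75.00).
bottom flange: A = 60 × 20 = 1200.00, centroid at (50.00, 10.00).
top flange: A = 60 × 20 = 1200.00, centroid at (50.00, 140.00).
ΣA = 5400.00 cm², ΣAx_c = 150000.00 cm³, ΣAy_c = 405000.00 cm³.
x_c = 150000.00/5400.00 = 27.78 cm; y_c = 405000.00/5400.00 = 75.00 cm.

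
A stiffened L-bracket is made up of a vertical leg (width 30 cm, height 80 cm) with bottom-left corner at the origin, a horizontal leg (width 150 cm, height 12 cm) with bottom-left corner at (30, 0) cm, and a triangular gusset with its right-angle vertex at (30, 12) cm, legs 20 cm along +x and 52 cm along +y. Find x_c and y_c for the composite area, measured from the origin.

x_c = 51.71 cm, y_c = 25.86 cm

vertical leg: A = 30 × 80 = 2400.00, centroid at (15.00, 40.00).
horizontal leg: A = 150 × 12 = 1800.00, centroid at (105.00, 6.00).
gusset: A = ½·20·52 = 520.00, centroid at (36.67, 29.33).
ΣA = 4720.00 cm²
ΣAx_c = (2400.00)(15.00) + (1800.00)(105.00) + (520.00)(36.67) = 244066.67 cm³
ΣAy_c = (2400.00)(40.00) + (1800.00)(6.00) + (520.00)(29.33) = 122053.33 cm³
x_c = 244066.67 / 4720.00 = 51.71 cm
y_c = 122053.33 / 4720.00 = 25.86 cm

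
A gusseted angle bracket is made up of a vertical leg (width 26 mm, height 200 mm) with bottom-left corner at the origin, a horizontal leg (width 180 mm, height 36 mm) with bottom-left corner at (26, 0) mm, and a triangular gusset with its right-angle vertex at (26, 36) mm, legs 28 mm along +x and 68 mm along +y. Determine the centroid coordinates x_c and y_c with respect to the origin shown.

x_c = 67.52 mm, y_c = 54.82 mm

vertical leg: A = 26 × 200 = 5200.00, centroid at (13.00, 100.00).
horizontal leg: A = 180 × 36 = 6480.00, centroid at (116.00, 18.00).
gusset: A = ½·28·68 = 952.00, centroid at (35.33, 58.67).
ΣA = 12632.00 mm²
ΣAx_c = (5200.00)(13.00) + (6480.00)(116.00) + (952.00)(35.33) = 852917.33 mm³
ΣAy_c = (5200.00)(100.00) + (6480.00)(18.00) + (952.00)(58.67) = 692490.67 mm³
x_c = 852917.33 / 12632.00 = 67.52 mm
y_c = 692490.67 / 12632.00 = 54.82 mm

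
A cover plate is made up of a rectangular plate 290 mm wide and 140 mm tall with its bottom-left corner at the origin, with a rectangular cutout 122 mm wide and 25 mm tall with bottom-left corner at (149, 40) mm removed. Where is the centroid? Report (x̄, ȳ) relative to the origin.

plate: A = 290 × 140 = 40600.00, centroid at (145.00, 70.00).
hole: A = −(122 × 25) = -3050.00, centroid at (210.00, 52.50).
ΣA = 37550.00 mm²
ΣAx̄ = (40600.00)(145.00) + (-3050.00)(210.00) = 5246500.00 mm³
ΣAȳ = (40600.00)(70.00) + (-3050.00)(52.50) = 2681875.00 mm³
x̄ = 5246500.00 / 37550.00 = 139.72 mm
ȳ = 2681875.00 / 37550.00 = 71.42 mm

x̄ = 139.72 mm, ȳ = 71.42 mm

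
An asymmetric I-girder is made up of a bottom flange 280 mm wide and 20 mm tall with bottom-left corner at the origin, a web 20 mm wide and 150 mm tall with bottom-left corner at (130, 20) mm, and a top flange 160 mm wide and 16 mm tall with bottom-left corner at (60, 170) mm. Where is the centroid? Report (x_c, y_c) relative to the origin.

bottom flange: A = 280 × 20 = 5600.00, centroid at (140.00, 10.00).
web: A = 20 × 150 = 3000.00, centroid at (140.00, 95.00).
top flange: A = 160 × 16 = 2560.00, centroid at (140.00, 178.00).
ΣA = 11160.00 mm²
ΣAx_c = (5600.00)(140.00) + (3000.00)(140.00) + (2560.00)(140.00) = 1562400.00 mm³
ΣAy_c = (5600.00)(10.00) + (3000.00)(95.00) + (2560.00)(178.00) = 796680.00 mm³
x_c = 1562400.00 / 11160.00 = 140.00 mm
y_c = 796680.00 / 11160.00 = 71.39 mm

x_c = 140.00 mm, y_c = 71.39 mm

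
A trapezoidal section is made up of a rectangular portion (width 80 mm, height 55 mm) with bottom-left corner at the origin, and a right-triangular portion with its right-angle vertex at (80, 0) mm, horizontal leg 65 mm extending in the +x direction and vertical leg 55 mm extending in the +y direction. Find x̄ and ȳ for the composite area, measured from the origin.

rectangular portion: A = 80 × 55 = 4400.00, centroid at (40.00, 27.50).
triangular portion: A = ½·65·55 = 1787.50, centroid at (101.67, 18.33).
ΣA = 6187.50 mm²
ΣAx̄ = (4400.00)(40.00) + (1787.50)(101.67) = 357729.17 mm³
ΣAȳ = (4400.00)(27.50) + (1787.50)(18.33) = 153770.83 mm³
x̄ = 357729.17 / 6187.50 = 57.81 mm
ȳ = 153770.83 / 6187.50 = 24.85 mm

x̄ = 57.81 mm, ȳ = 24.85 mm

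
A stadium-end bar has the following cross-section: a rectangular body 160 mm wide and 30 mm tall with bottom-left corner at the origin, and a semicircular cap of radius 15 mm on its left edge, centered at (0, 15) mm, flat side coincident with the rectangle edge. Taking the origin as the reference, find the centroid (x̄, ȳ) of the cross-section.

rectangular body: A = 160 × 30 = 4800.00, centroid at (80.00, 15.00).
semicircular end: A = ½π·15² = 353.43, centroid at (-6.37, 15.00).
ΣA = 5153.43 mm², ΣAx̄ = 381750.00 mm³, ΣAȳ = 77301.44 mm³.
x̄ = 381750.00/5153.43 = 74.08 mm; ȳ = 77301.44/5153.43 = 15.00 mm.

x̄ = 74.08 mm, ȳ = 15.00 mm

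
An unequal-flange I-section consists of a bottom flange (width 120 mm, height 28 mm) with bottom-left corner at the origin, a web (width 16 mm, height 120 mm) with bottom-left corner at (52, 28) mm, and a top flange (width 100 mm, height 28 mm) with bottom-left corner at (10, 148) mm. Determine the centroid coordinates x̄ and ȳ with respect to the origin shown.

bottom flange: A = 120 × 28 = 3360.00, centroid at (60.00, 14.00).
web: A = 16 × 120 = 1920.00, centroid at (60.00, 88.00).
top flange: A = 100 × 28 = 2800.00, centroid at (60.00, 162.00).
ΣA = 8080.00 mm²
ΣAx̄ = (3360.00)(60.00) + (1920.00)(60.00) + (2800.00)(60.00) = 484800.00 mm³
ΣAȳ = (3360.00)(14.00) + (1920.00)(88.00) + (2800.00)(162.00) = 669600.00 mm³
x̄ = 484800.00 / 8080.00 = 60.00 mm
ȳ = 669600.00 / 8080.00 = 82.87 mm

x̄ = 60.00 mm, ȳ = 82.87 mm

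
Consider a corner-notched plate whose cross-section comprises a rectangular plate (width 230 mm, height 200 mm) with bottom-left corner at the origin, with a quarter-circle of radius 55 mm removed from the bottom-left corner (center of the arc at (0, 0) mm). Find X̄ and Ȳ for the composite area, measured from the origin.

plate: A = 230 × 200 = 46000.00, centroid at (115.00, 100.00).
removed quarter-circle: A = −¼π·55² = -2375.83, centroid at (23.34, 23.34).
ΣA = 43624.17 mm²
ΣAX̄ = (46000.00)(115.00) + (-2375.83)(23.34) = 5234541.67 mm³
ΣAȲ = (46000.00)(100.00) + (-2375.83)(23.34) = 4544541.67 mm³
X̄ = 5234541.67 / 43624.17 = 119.99 mm
Ȳ = 4544541.67 / 43624.17 = 104.17 mm

X̄ = 119.99 mm, Ȳ = 104.17 mm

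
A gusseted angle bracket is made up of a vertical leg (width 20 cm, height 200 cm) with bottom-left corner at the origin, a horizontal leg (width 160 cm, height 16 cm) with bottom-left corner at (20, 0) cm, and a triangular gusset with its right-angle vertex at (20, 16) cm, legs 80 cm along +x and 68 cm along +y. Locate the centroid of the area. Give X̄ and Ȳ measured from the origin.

X̄ = 45.57 cm, Ȳ = 56.64 cm

vertical leg: A = 20 × 200 = 4000.00, centroid at (10.00, 100.00).
horizontal leg: A = 160 × 16 = 2560.00, centroid at (100.00, 8.00).
gusset: A = ½·80·68 = 2720.00, centroid at (46.67, 38.67).
ΣA = 9280.00 cm², ΣAX̄ = 422933.33 cm³, ΣAȲ = 525653.33 cm³.
X̄ = 422933.33/9280.00 = 45.57 cm; Ȳ = 525653.33/9280.00 = 56.64 cm.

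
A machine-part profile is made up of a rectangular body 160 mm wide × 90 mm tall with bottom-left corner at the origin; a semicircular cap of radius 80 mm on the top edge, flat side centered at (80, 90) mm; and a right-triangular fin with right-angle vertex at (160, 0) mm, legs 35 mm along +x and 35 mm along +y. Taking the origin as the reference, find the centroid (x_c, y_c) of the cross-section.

x_c = 82.24 mm, y_c = 75.85 mm

rectangular body: A = 160 × 90 = 14400.00, centroid at (80.00, 45.00).
semicircular top: A = ½π·80² = 10053.10, centroid at (80.00, 123.95).
triangular fin: A = ½·35·35 = 612.50, centroid at (171.67, 11.67).
ΣA = 25065.60 mm², ΣAx_c = 2061393.55 mm³, ΣAy_c = 1901257.85 mm³.
x_c = 2061393.55/25065.60 = 82.24 mm; y_c = 1901257.85/25065.60 = 75.85 mm.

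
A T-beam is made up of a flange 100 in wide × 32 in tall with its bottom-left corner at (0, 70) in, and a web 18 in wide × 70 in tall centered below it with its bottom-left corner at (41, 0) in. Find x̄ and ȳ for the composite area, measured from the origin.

Part | A | x̄ᵢ | ȳᵢ | A·x̄ᵢ | A·ȳᵢ
web | 1260.00 | 50.00 | 35.00 | 63000.00 | 44100.00
flange | 3200.00 | 50.00 | 86.00 | 160000.00 | 275200.00
Σ | 4460.00 |  |  | 223000.00 | 319300.00
x̄ = 223000.00 / 4460.00 = 50.00 in
ȳ = 319300.00 / 4460.00 = 71.59 in

x̄ = 50.00 in, ȳ = 71.59 in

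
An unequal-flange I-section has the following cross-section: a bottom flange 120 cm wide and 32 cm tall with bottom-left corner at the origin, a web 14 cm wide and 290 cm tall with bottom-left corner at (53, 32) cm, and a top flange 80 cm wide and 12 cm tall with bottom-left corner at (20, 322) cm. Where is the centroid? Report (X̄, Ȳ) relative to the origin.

X̄ = 60.00 cm, Ȳ = 123.58 cm

bottom flange: A = 120 × 32 = 3840.00, centroid at (60.00, 16.00).
web: A = 14 × 290 = 4060.00, centroid at (60.00, 177.00).
top flange: A = 80 × 12 = 960.00, centroid at (60.00, 328.00).
ΣA = 8860.00 cm², ΣAX̄ = 531600.00 cm³, ΣAȲ = 1094940.00 cm³.
X̄ = 531600.00/8860.00 = 60.00 cm; Ȳ = 1094940.00/8860.00 = 123.58 cm.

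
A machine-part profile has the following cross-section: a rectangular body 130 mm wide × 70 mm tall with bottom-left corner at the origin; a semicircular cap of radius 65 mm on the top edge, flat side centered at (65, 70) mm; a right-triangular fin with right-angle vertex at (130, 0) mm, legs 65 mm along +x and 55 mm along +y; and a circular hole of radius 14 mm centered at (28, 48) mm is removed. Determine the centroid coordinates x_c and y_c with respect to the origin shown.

x_c = 75.51 mm, y_c = 57.33 mm

rectangular body: A = 130 × 70 = 9100.00, centroid at (65.00, 35.00).
semicircular top: A = ½π·65² = 6636.61, centroid at (65.00, 97.59).
triangular fin: A = ½·65·55 = 1787.50, centroid at (151.67, 18.33).
hole: A = −π·14² = -615.75, centroid at (28.00, 48.00).
ΣA = 16908.36 mm², ΣAx_c = 1276743.05 mm³, ΣAy_c = 969361.08 mm³.
x_c = 1276743.05/16908.36 = 75.51 mm; y_c = 969361.08/16908.36 = 57.33 mm.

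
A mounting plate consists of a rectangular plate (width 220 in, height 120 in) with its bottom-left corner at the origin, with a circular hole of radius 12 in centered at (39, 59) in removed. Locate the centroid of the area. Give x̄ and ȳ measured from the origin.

x̄ = 111.24 in, ȳ = 60.02 in

plate: A = 220 × 120 = 26400.00, centroid at (110.00, 60.00).
hole: A = −π·12² = -452.39, centroid at (39.00, 59.00).
ΣA = 25947.61 in², ΣAx̄ = 2886356.82 in³, ΣAȳ = 1557309.03 in³.
x̄ = 2886356.82/25947.61 = 111.24 in; ȳ = 1557309.03/25947.61 = 60.02 in.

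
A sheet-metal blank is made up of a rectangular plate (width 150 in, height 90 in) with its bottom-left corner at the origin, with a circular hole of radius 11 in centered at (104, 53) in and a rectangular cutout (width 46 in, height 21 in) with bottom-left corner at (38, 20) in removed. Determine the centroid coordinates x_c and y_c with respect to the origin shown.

plate: A = 150 × 90 = 13500.00, centroid at (75.00, 45.00).
hole 1: A = −π·11² = -380.13, centroid at (104.00, 53.00).
hole 2: A = −(46 × 21) = -966.00, centroid at (61.00, 30.50).
ΣA = 12153.87 in²
ΣAx_c = (13500.00)(75.00) + (-380.13)(104.00) + (-966.00)(61.00) = 914040.20 in³
ΣAy_c = (13500.00)(45.00) + (-380.13)(53.00) + (-966.00)(30.50) = 557889.97 in³
x_c = 914040.20 / 12153.87 = 75.21 in
y_c = 557889.97 / 12153.87 = 45.90 in

x_c = 75.21 in, y_c = 45.90 in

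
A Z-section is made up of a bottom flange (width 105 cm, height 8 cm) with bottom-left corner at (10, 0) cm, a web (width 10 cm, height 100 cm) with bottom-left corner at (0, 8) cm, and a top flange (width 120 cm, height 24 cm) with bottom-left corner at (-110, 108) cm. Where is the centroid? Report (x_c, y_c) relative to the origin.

bottom flange: A = 105 × 8 = 840.00, centroid at (62.50, 4.00).
web: A = 10 × 100 = 1000.00, centroid at (5.00, 58.00).
top flange: A = 120 × 24 = 2880.00, centroid at (-50.00, 120.00).
ΣA = 4720.00 cm², ΣAx_c = -86500.00 cm³, ΣAy_c = 406960.00 cm³.
x_c = -86500.00/4720.00 = -18.33 cm; y_c = 406960.00/4720.00 = 86.22 cm.

x_c = -18.33 cm, y_c = 86.22 cm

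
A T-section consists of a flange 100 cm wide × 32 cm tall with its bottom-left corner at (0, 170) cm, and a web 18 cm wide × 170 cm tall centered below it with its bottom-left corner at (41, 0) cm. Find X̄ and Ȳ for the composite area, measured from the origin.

X̄ = 50.00 cm, Ȳ = 136.63 cm

web: A = 18 × 170 = 3060.00, centroid at (50.00, 85.00).
flange: A = 100 × 32 = 3200.00, centroid at (50.00, 186.00).
ΣA = 6260.00 cm²
ΣAX̄ = (3060.00)(50.00) + (3200.00)(50.00) = 313000.00 cm³
ΣAȲ = (3060.00)(85.00) + (3200.00)(186.00) = 855300.00 cm³
X̄ = 313000.00 / 6260.00 = 50.00 cm
Ȳ = 855300.00 / 6260.00 = 136.63 cm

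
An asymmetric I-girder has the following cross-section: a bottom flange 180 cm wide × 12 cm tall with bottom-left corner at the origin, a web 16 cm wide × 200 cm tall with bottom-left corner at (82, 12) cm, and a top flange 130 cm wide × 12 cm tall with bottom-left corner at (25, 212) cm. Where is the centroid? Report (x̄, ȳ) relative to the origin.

bottom flange: A = 180 × 12 = 2160.00, centroid at (90.00, 6.00).
web: A = 16 × 200 = 3200.00, centroid at (90.00, 112.00).
top flange: A = 130 × 12 = 1560.00, centroid at (90.00, 218.00).
ΣA = 6920.00 cm²
ΣAx̄ = (2160.00)(90.00) + (3200.00)(90.00) + (1560.00)(90.00) = 622800.00 cm³
ΣAȳ = (2160.00)(6.00) + (3200.00)(112.00) + (1560.00)(218.00) = 711440.00 cm³
x̄ = 622800.00 / 6920.00 = 90.00 cm
ȳ = 711440.00 / 6920.00 = 102.81 cm

x̄ = 90.00 cm, ȳ = 102.81 cm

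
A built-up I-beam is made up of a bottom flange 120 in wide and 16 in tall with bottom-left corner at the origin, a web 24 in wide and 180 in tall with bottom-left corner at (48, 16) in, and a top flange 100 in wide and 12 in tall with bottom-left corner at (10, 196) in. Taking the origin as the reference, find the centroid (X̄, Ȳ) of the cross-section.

Part | A | x̄ᵢ | ȳᵢ | A·x̄ᵢ | A·ȳᵢ
bottom flange | 1920.00 | 60.00 | 8.00 | 115200.00 | 15360.00
web | 4320.00 | 60.00 | 106.00 | 259200.00 | 457920.00
top flange | 1200.00 | 60.00 | 202.00 | 72000.00 | 242400.00
Σ | 7440.00 |  |  | 446400.00 | 715680.00
X̄ = 446400.00 / 7440.00 = 60.00 in
Ȳ = 715680.00 / 7440.00 = 96.19 in

X̄ = 60.00 in, Ȳ = 96.19 in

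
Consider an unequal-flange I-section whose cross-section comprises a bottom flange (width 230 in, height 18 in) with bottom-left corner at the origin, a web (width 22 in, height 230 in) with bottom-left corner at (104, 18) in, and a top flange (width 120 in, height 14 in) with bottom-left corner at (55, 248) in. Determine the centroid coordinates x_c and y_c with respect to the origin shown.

bottom flange: A = 230 × 18 = 4140.00, centroid at (115.00, 9.00).
web: A = 22 × 230 = 5060.00, centroid at (115.00, 133.00).
top flange: A = 120 × 14 = 1680.00, centroid at (115.00, 255.00).
ΣA = 10880.00 in², ΣAx_c = 1251200.00 in³, ΣAy_c = 1138640.00 in³.
x_c = 1251200.00/10880.00 = 115.00 in; y_c = 1138640.00/10880.00 = 104.65 in.

x_c = 115.00 in, y_c = 104.65 in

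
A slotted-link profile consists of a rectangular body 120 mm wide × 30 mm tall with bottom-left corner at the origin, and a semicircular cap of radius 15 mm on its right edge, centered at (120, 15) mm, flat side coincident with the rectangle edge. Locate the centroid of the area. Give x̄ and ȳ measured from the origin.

x̄ = 65.93 mm, ȳ = 15.00 mm

Part | A | x̄ᵢ | ȳᵢ | A·x̄ᵢ | A·ȳᵢ
rectangular body | 3600.00 | 60.00 | 15.00 | 216000.00 | 54000.00
semicircular end | 353.43 | 126.37 | 15.00 | 44661.50 | 5301.44
Σ | 3953.43 |  |  | 260661.50 | 59301.44
x̄ = 260661.50 / 3953.43 = 65.93 mm
ȳ = 59301.44 / 3953.43 = 15.00 mm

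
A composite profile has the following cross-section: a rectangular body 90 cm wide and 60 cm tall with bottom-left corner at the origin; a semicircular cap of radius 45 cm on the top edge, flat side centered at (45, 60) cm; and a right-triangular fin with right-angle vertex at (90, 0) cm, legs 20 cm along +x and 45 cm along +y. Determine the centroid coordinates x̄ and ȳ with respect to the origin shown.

x̄ = 47.57 cm, ȳ = 46.55 cm

rectangular body: A = 90 × 60 = 5400.00, centroid at (45.00, 30.00).
semicircular top: A = ½π·45² = 3180.86, centroid at (45.00, 79.10).
triangular fin: A = ½·20·45 = 450.00, centroid at (96.67, 15.00).
ΣA = 9030.86 cm²
ΣAx̄ = (5400.00)(45.00) + (3180.86)(45.00) + (450.00)(96.67) = 429638.82 cm³
ΣAȳ = (5400.00)(30.00) + (3180.86)(79.10) + (450.00)(15.00) = 420351.75 cm³
x̄ = 429638.82 / 9030.86 = 47.57 cm
ȳ = 420351.75 / 9030.86 = 46.55 cm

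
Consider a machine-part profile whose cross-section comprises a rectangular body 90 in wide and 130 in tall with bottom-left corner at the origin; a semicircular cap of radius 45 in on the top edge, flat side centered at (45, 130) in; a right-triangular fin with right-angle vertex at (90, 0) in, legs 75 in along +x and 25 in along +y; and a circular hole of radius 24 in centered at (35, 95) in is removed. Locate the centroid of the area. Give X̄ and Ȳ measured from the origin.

X̄ = 50.98 in, Ȳ = 76.43 in

rectangular body: A = 90 × 130 = 11700.00, centroid at (45.00, 65.00).
semicircular top: A = ½π·45² = 3180.86, centroid at (45.00, 149.10).
triangular fin: A = ½·75·25 = 937.50, centroid at (115.00, 8.33).
hole: A = −π·24² = -1809.56, centroid at (35.00, 95.00).
ΣA = 14008.81 in², ΣAX̄ = 714116.81 in³, ΣAȲ = 1070666.68 in³.
X̄ = 714116.81/14008.81 = 50.98 in; Ȳ = 1070666.68/14008.81 = 76.43 in.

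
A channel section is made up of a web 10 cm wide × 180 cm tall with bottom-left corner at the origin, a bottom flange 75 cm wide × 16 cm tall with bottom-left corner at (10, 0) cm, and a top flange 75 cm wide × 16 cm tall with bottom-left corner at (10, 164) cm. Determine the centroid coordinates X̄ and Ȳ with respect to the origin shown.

web: A = 10 × 180 = 1800.00, centroid at (5.00, 90.00).
bottom flange: A = 75 × 16 = 1200.00, centroid at (47.50, 8.00).
top flange: A = 75 × 16 = 1200.00, centroid at (47.50, 172.00).
ΣA = 4200.00 cm², ΣAX̄ = 123000.00 cm³, ΣAȲ = 378000.00 cm³.
X̄ = 123000.00/4200.00 = 29.29 cm; Ȳ = 378000.00/4200.00 = 90.00 cm.

X̄ = 29.29 cm, Ȳ = 90.00 cm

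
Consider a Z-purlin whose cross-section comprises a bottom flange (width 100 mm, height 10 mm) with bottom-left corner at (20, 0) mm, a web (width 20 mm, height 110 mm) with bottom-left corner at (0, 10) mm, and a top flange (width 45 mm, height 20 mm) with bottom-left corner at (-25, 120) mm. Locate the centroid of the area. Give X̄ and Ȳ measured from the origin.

bottom flange: A = 100 × 10 = 1000.00, centroid at (70.00, 5.00).
web: A = 20 × 110 = 2200.00, centroid at (10.00, 65.00).
top flange: A = 45 × 20 = 900.00, centroid at (-2.50, 130.00).
ΣA = 4100.00 mm²
ΣAX̄ = (1000.00)(70.00) + (2200.00)(10.00) + (900.00)(-2.50) = 89750.00 mm³
ΣAȲ = (1000.00)(5.00) + (2200.00)(65.00) + (900.00)(130.00) = 265000.00 mm³
X̄ = 89750.00 / 4100.00 = 21.89 mm
Ȳ = 265000.00 / 4100.00 = 64.63 mm

X̄ = 21.89 mm, Ȳ = 64.63 mm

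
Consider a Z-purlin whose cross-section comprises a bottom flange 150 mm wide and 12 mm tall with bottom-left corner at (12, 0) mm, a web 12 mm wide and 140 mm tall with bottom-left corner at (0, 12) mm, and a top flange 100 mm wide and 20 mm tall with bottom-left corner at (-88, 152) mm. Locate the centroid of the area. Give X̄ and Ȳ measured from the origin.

bottom flange: A = 150 × 12 = 1800.00, centroid at (87.00, 6.00).
web: A = 12 × 140 = 1680.00, centroid at (6.00, 82.00).
top flange: A = 100 × 20 = 2000.00, centroid at (-38.00, 162.00).
ΣA = 5480.00 mm², ΣAX̄ = 90680.00 mm³, ΣAȲ = 472560.00 mm³.
X̄ = 90680.00/5480.00 = 16.55 mm; Ȳ = 472560.00/5480.00 = 86.23 mm.

X̄ = 16.55 mm, Ȳ = 86.23 mm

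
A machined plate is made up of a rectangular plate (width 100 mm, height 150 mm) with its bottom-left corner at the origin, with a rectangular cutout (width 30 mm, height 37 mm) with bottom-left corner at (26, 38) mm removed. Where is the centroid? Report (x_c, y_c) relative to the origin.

Part | A | x̄ᵢ | ȳᵢ | A·x̄ᵢ | A·ȳᵢ
plate | 15000.00 | 50.00 | 75.00 | 750000.00 | 1125000.00
hole | -1110.00 | 41.00 | 56.50 | -45510.00 | -62715.00
Σ | 13890.00 |  |  | 704490.00 | 1062285.00
x_c = 704490.00 / 13890.00 = 50.72 mm
y_c = 1062285.00 / 13890.00 = 76.48 mm

x_c = 50.72 mm, y_c = 76.48 mm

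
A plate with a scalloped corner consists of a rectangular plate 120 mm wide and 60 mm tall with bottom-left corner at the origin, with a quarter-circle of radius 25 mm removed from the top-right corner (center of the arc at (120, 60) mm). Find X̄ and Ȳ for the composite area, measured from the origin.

plate: A = 120 × 60 = 7200.00, centroid at (60.00, 30.00).
removed quarter-circle: A = −¼π·25² = -490.87, centroid at (109.39, 49.39).
ΣA = 6709.13 mm²
ΣAX̄ = (7200.00)(60.00) + (-490.87)(109.39) = 378303.47 mm³
ΣAȲ = (7200.00)(30.00) + (-490.87)(49.39) = 191755.90 mm³
X̄ = 378303.47 / 6709.13 = 56.39 mm
Ȳ = 191755.90 / 6709.13 = 28.58 mm

X̄ = 56.39 mm, Ȳ = 28.58 mm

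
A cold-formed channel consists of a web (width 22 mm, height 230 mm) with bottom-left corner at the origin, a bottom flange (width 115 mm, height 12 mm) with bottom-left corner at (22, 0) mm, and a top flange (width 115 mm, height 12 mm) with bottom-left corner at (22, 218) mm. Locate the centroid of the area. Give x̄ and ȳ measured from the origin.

web: A = 22 × 230 = 5060.00, centroid at (11.00, 115.00).
bottom flange: A = 115 × 12 = 1380.00, centroid at (79.50, 6.00).
top flange: A = 115 × 12 = 1380.00, centroid at (79.50, 224.00).
ΣA = 7820.00 mm²
ΣAx̄ = (5060.00)(11.00) + (1380.00)(79.50) + (1380.00)(79.50) = 275080.00 mm³
ΣAȳ = (5060.00)(115.00) + (1380.00)(6.00) + (1380.00)(224.00) = 899300.00 mm³
x̄ = 275080.00 / 7820.00 = 35.18 mm
ȳ = 899300.00 / 7820.00 = 115.00 mm

x̄ = 35.18 mm, ȳ = 115.00 mm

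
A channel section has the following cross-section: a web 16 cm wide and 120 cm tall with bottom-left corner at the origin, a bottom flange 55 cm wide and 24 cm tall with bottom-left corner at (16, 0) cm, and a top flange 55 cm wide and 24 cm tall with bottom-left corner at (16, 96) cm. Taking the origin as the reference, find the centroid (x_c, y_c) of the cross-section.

web: A = 16 × 120 = 1920.00, centroid at (8.00, 60.00).
bottom flange: A = 55 × 24 = 1320.00, centroid at (43.50, 12.00).
top flange: A = 55 × 24 = 1320.00, centroid at (43.50, 108.00).
ΣA = 4560.00 cm²
ΣAx_c = (1920.00)(8.00) + (1320.00)(43.50) + (1320.00)(43.50) = 130200.00 cm³
ΣAy_c = (1920.00)(60.00) + (1320.00)(12.00) + (1320.00)(108.00) = 273600.00 cm³
x_c = 130200.00 / 4560.00 = 28.55 cm
y_c = 273600.00 / 4560.00 = 60.00 cm

x_c = 28.55 cm, y_c = 60.00 cm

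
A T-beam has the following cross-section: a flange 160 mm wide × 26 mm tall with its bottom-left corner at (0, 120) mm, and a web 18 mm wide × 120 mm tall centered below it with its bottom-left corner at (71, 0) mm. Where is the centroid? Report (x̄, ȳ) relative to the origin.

x̄ = 80.00 mm, ȳ = 108.05 mm

Part | A | x̄ᵢ | ȳᵢ | A·x̄ᵢ | A·ȳᵢ
web | 2160.00 | 80.00 | 60.00 | 172800.00 | 129600.00
flange | 4160.00 | 80.00 | 133.00 | 332800.00 | 553280.00
Σ | 6320.00 |  |  | 505600.00 | 682880.00
x̄ = 505600.00 / 6320.00 = 80.00 mm
ȳ = 682880.00 / 6320.00 = 108.05 mm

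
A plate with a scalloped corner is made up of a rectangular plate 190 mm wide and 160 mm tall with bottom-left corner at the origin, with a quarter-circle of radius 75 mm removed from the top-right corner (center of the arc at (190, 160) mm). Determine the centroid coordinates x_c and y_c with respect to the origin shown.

plate: A = 190 × 160 = 30400.00, centroid at (95.00, 80.00).
removed quarter-circle: A = −¼π·75² = -4417.86, centroid at (158.17, 128.17).
ΣA = 25982.14 mm²
ΣAx_c = (30400.00)(95.00) + (-4417.86)(158.17) = 2189230.71 mm³
ΣAy_c = (30400.00)(80.00) + (-4417.86)(128.17) = 1865766.65 mm³
x_c = 2189230.71 / 25982.14 = 84.26 mm
y_c = 1865766.65 / 25982.14 = 71.81 mm

x_c = 84.26 mm, y_c = 71.81 mm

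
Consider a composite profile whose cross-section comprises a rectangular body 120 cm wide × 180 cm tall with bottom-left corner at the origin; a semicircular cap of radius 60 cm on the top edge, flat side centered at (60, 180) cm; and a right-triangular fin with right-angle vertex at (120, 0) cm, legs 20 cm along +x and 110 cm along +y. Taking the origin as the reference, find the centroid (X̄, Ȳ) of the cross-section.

rectangular body: A = 120 × 180 = 21600.00, centroid at (60.00, 90.00).
semicircular top: A = ½π·60² = 5654.87, centroid at (60.00, 205.46).
triangular fin: A = ½·20·110 = 1100.00, centroid at (126.67, 36.67).
ΣA = 28354.87 cm²
ΣAX̄ = (21600.00)(60.00) + (5654.87)(60.00) + (1100.00)(126.67) = 1774625.34 cm³
ΣAȲ = (21600.00)(90.00) + (5654.87)(205.46) + (1100.00)(36.67) = 3146209.35 cm³
X̄ = 1774625.34 / 28354.87 = 62.59 cm
Ȳ = 3146209.35 / 28354.87 = 110.96 cm

X̄ = 62.59 cm, Ȳ = 110.96 cm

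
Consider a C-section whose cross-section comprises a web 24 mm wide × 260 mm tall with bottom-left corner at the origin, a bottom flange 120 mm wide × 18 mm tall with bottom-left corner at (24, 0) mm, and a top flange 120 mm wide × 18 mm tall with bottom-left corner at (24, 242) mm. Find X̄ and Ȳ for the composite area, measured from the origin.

web: A = 24 × 260 = 6240.00, centroid at (12.00, 130.00).
bottom flange: A = 120 × 18 = 2160.00, centroid at (84.00, 9.00).
top flange: A = 120 × 18 = 2160.00, centroid at (84.00, 251.00).
ΣA = 10560.00 mm², ΣAX̄ = 437760.00 mm³, ΣAȲ = 1372800.00 mm³.
X̄ = 437760.00/10560.00 = 41.45 mm; Ȳ = 1372800.00/10560.00 = 130.00 mm.

X̄ = 41.45 mm, Ȳ = 130.00 mm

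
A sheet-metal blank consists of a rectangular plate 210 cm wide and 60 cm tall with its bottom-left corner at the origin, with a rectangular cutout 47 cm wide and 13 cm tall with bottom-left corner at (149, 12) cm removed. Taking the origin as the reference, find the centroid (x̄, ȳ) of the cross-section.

x̄ = 101.56 cm, ȳ = 30.59 cm

Part | A | x̄ᵢ | ȳᵢ | A·x̄ᵢ | A·ȳᵢ
plate | 12600.00 | 105.00 | 30.00 | 1323000.00 | 378000.00
hole | -611.00 | 172.50 | 18.50 | -105397.50 | -11303.50
Σ | 11989.00 |  |  | 1217602.50 | 366696.50
x̄ = 1217602.50 / 11989.00 = 101.56 cm
ȳ = 366696.50 / 11989.00 = 30.59 cm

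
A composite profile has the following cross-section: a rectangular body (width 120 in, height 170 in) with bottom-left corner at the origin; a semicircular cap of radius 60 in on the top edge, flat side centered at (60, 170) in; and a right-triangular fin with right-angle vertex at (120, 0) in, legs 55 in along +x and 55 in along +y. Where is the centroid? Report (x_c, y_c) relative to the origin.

x_c = 64.30 in, y_c = 104.00 in

rectangular body: A = 120 × 170 = 20400.00, centroid at (60.00, 85.00).
semicircular top: A = ½π·60² = 5654.87, centroid at (60.00, 195.46).
triangular fin: A = ½·55·55 = 1512.50, centroid at (138.33, 18.33).
ΣA = 27567.37 in², ΣAx_c = 1772521.17 in³, ΣAy_c = 2867056.52 in³.
x_c = 1772521.17/27567.37 = 64.30 in; y_c = 2867056.52/27567.37 = 104.00 in.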